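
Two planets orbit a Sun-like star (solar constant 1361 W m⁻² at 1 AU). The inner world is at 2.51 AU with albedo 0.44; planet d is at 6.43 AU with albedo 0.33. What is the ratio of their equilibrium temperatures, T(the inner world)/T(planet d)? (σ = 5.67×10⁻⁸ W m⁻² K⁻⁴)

T_eq = [S₀(1−A)/(4σd²)]^(1/4), so T ∝ (1−A)^(1/4) / √d.
T₁ = [1361×0.56/(4×5.67×10⁻⁸×2.51²)]^(1/4) = 151.97 K.
T₂ = [1361×0.67/(4×5.67×10⁻⁸×6.43²)]^(1/4) = 99.30 K.

T₁/T₂ ≈ 1.530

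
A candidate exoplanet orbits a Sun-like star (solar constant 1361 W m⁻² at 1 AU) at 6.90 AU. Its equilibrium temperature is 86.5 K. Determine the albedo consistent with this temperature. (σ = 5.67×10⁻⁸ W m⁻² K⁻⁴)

A ≈ 0.56

Flux at 6.90 AU: S = 1361/6.90² = 28.6 W m⁻².
From T_eq⁴ = S(1−A)/(4σ): 1−A = 4σT_eq⁴/S.
1−A = 4 × 5.67×10⁻⁸ × (86.5)⁴ / 28.6 = 0.444.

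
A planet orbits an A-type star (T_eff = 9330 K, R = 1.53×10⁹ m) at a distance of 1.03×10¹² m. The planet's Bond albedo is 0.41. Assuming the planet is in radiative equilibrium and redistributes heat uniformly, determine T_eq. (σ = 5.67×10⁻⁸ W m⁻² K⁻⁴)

L = 4πR_⋆²σT_⋆⁴ = 4π(1.53×10⁹)² × 5.67×10⁻⁸ × (9330)⁴ = 1.26×10²⁸ W.
S = L/(4πd²) = 948 W m⁻².
Energy balance: absorbed = emitted ⇒ πR²·S(1−A) = 4πR²·σT_eq⁴, so T_eq⁴ = S(1−A)/(4σ).
T_eq = [948 × 0.59 / (4 × 5.67×10⁻⁸)]^(1/4) = (2.47×10⁹)^(1/4) = 223 K.

T_eq ≈ 223 K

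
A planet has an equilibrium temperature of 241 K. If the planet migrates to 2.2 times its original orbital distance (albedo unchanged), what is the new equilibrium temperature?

T_eq ∝ L^(1/4) · d^(−1/2).
T′ = 241 / 2.2^(1/2) = 162 K.

T_eq ≈ 162 K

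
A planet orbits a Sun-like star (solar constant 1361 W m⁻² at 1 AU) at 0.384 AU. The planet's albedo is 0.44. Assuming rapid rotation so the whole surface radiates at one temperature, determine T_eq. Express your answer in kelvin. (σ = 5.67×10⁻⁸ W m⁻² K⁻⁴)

Flux at 0.384 AU: S = 1361/0.384² = 9230 W m⁻².
Energy balance: absorbed = emitted ⇒ πR²·S(1−A) = 4πR²·σT_eq⁴, so T_eq⁴ = S(1−A)/(4σ).
T_eq = [9230 × 0.56 / (4 × 5.67×10⁻⁸)]^(1/4) = (2.28×10¹⁰)^(1/4) = 389 K.

T_eq ≈ 389 K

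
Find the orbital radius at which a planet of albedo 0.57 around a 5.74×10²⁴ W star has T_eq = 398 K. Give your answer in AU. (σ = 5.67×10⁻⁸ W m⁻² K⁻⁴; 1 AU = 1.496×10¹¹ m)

From T_eq⁴ = L(1−A)/(16πσd²): d = √[L(1−A)/(16πσT_eq⁴)].
d = √[5.74×10²⁴ × 0.43 / (16π × 5.67×10⁻⁸ × (398)⁴)] = 5.87×10⁹ m = 0.0393 AU.

d ≈ 0.0393 AU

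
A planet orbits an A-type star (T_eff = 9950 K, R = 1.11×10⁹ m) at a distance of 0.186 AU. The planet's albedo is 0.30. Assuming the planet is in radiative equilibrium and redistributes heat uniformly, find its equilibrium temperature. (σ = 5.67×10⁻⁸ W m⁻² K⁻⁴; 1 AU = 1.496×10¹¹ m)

T_eq ≈ 1290 K

d = 0.186 AU = 2.78×10¹⁰ m.
L = 4πR_⋆²σT_⋆⁴ = 4π(1.11×10⁹)² × 5.67×10⁻⁸ × (9950)⁴ = 8.60×10²⁷ W.
S = L/(4πd²) = 8.84×10⁵ W m⁻².
Energy balance: absorbed = emitted ⇒ πR²·S(1−A) = 4πR²·σT_eq⁴, so T_eq⁴ = S(1−A)/(4σ).
T_eq = [8.84×10⁵ × 0.70 / (4 × 5.67×10⁻⁸)]^(1/4) = (2.73×10¹²)^(1/4) = 1290 K.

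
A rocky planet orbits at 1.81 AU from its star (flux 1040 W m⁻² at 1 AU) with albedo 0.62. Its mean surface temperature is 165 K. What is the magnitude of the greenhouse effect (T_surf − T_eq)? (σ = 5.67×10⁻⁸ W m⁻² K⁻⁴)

ΔT ≈ 13.1 K

S = 1040/1.81² = 317.5 W m⁻².
T_eq = [S(1−A)/(4σ)]^(1/4) = [317.5×0.38/(4×5.67×10⁻⁸)]^(1/4) = 151.9 K.
ΔT = T_surf − T_eq = 165 − 151.9.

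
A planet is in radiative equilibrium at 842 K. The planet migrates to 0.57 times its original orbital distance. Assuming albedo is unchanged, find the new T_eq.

T_eq ≈ 1120 K

T_eq ∝ L^(1/4) · d^(−1/2).
T′ = 842 / 0.57^(1/2) = 1120 K.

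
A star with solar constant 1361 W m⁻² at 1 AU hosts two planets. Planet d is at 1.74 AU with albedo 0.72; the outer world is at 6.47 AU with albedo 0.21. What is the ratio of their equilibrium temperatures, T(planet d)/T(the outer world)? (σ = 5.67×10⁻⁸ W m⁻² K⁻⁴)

T₁/T₂ ≈ 1.488

T_eq = [S₀(1−A)/(4σd²)]^(1/4), so T ∝ (1−A)^(1/4) / √d.
T₁ = [1361×0.28/(4×5.67×10⁻⁸×1.74²)]^(1/4) = 153.49 K.
T₂ = [1361×0.79/(4×5.67×10⁻⁸×6.47²)]^(1/4) = 103.16 K.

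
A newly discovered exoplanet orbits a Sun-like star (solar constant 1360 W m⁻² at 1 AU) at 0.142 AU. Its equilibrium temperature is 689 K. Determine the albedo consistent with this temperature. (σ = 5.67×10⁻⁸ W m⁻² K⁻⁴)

A ≈ 0.24

Flux at 0.142 AU: S = 1360/0.142² = 6.74×10⁴ W m⁻².
From T_eq⁴ = S(1−A)/(4σ): 1−A = 4σT_eq⁴/S.
1−A = 4 × 5.67×10⁻⁸ × (689)⁴ / 6.74×10⁴ = 0.758.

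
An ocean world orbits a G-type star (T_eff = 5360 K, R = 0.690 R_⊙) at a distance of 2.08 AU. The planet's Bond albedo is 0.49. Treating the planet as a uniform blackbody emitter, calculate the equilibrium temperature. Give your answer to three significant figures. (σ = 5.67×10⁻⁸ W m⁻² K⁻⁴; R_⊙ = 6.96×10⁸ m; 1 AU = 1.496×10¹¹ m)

T_eq ≈ 126 K

R_⋆ = 0.690 × 6.96×10⁸ = 4.80×10⁸ m.
d = 2.08 AU = 3.11×10¹¹ m.
L = 4πR_⋆²σT_⋆⁴ = 4π(4.80×10⁸)² × 5.67×10⁻⁸ × (5360)⁴ = 1.36×10²⁶ W.
S = L/(4πd²) = 111 W m⁻².
Energy balance: absorbed = emitted ⇒ πR²·S(1−A) = 4πR²·σT_eq⁴, so T_eq⁴ = S(1−A)/(4σ).
T_eq = [111 × 0.51 / (4 × 5.67×10⁻⁸)]^(1/4) = (2.51×10⁸)^(1/4) = 126 K.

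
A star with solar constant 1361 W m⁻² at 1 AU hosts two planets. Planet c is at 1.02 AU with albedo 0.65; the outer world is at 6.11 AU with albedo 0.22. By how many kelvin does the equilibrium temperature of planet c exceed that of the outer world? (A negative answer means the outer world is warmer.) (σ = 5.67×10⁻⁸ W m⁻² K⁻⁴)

T_eq = [S₀(1−A)/(4σd²)]^(1/4), so T ∝ (1−A)^(1/4) / √d.
T₁ = [1361×0.35/(4×5.67×10⁻⁸×1.02²)]^(1/4) = 211.97 K.
T₂ = [1361×0.78/(4×5.67×10⁻⁸×6.11²)]^(1/4) = 105.82 K.

ΔT ≈ 106.2 K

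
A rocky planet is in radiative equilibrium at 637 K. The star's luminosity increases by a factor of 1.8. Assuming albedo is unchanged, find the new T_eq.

T_eq ≈ 738 K

T_eq ∝ L^(1/4) · d^(−1/2).
T′ = 637 × 1.8^(1/4) = 738 K.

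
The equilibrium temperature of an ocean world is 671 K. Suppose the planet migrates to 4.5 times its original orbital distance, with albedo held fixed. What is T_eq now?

T_eq ≈ 316 K

T_eq ∝ L^(1/4) · d^(−1/2).
T′ = 671 / 4.5^(1/2) = 316 K.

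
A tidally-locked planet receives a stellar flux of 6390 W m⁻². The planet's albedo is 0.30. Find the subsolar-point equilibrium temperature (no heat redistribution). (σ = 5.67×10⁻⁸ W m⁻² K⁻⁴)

At the subsolar point the surface absorbs S(1−A) and emits σT⁴ per unit area — no factor of 4, since only the local patch is in balance.
T = [6390 × 0.70 / 5.67×10⁻⁸]^(1/4) = (7.89×10¹⁰)^(1/4) = 530 K.

T_ss ≈ 530 K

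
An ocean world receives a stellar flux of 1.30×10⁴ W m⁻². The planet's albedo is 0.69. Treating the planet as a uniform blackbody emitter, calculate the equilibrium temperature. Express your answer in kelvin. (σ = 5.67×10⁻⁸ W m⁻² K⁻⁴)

Energy balance: absorbed = emitted ⇒ πR²·S(1−A) = 4πR²·σT_eq⁴, so T_eq⁴ = S(1−A)/(4σ).
T_eq = [1.30×10⁴ × 0.31 / (4 × 5.67×10⁻⁸)]^(1/4) = (1.78×10¹⁰)^(1/4) = 365 K.

T_eq ≈ 365 K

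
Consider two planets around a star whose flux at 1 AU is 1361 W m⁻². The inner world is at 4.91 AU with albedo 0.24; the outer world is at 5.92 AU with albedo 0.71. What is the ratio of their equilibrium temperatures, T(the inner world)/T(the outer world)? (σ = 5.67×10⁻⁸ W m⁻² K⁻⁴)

T₁/T₂ ≈ 1.397

T_eq = [S₀(1−A)/(4σd²)]^(1/4), so T ∝ (1−A)^(1/4) / √d.
T₁ = [1361×0.76/(4×5.67×10⁻⁸×4.91²)]^(1/4) = 117.28 K.
T₂ = [1361×0.29/(4×5.67×10⁻⁸×5.92²)]^(1/4) = 83.94 K.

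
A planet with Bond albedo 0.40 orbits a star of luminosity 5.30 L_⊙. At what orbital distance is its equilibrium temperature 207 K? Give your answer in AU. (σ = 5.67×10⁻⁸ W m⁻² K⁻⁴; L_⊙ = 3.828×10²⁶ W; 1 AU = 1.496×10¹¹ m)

L = 5.30 × 3.828×10²⁶ = 2.03×10²⁷ W.
From T_eq⁴ = L(1−A)/(16πσd²): d = √[L(1−A)/(16πσT_eq⁴)].
d = √[2.03×10²⁷ × 0.60 / (16π × 5.67×10⁻⁸ × (207)⁴)] = 4.82×10¹¹ m = 3.22 AU.

d ≈ 3.22 AU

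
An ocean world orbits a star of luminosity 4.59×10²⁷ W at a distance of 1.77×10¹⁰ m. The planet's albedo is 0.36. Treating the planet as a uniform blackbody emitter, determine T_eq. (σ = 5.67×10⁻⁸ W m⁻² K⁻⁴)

T_eq ≈ 1350 K

Flux: S = L/(4πd²) = 4.59×10²⁷/(4π×(1.77×10¹⁰)²) = 1.17×10⁶ W m⁻².
Energy balance: absorbed = emitted ⇒ πR²·S(1−A) = 4πR²·σT_eq⁴, so T_eq⁴ = S(1−A)/(4σ).
T_eq = [1.17×10⁶ × 0.64 / (4 × 5.67×10⁻⁸)]^(1/4) = (3.29×10¹²)^(1/4) = 1350 K.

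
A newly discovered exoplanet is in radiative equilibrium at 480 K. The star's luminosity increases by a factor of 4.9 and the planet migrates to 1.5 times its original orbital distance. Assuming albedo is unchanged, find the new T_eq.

T_eq ∝ L^(1/4) · d^(−1/2).
T′ = 480 × 4.9^(1/4) / 1.5^(1/2) = 583 K.

T_eq ≈ 583 K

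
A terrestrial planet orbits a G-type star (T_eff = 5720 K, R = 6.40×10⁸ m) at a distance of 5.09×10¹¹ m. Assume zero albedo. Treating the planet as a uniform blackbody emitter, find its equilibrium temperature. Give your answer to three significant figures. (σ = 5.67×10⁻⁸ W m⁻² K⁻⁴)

T_eq ≈ 143 K

L = 4πR_⋆²σT_⋆⁴ = 4π(6.40×10⁸)² × 5.67×10⁻⁸ × (5720)⁴ = 3.12×10²⁶ W.
S = L/(4πd²) = 96.0 W m⁻².
Energy balance: absorbed = emitted ⇒ πR²·S(1−A) = 4πR²·σT_eq⁴, so T_eq⁴ = S(1−A)/(4σ).
T_eq = [96.0 × 1.00 / (4 × 5.67×10⁻⁸)]^(1/4) = (4.23×10⁸)^(1/4) = 143 K.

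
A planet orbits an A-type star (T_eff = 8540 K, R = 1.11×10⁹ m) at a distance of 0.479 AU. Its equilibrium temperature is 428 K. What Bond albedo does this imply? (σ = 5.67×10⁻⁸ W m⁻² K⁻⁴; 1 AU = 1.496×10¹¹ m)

A ≈ 0.89

d = 0.479 AU = 7.17×10¹⁰ m.
L = 4πR_⋆²σT_⋆⁴ = 4π(1.11×10⁹)² × 5.67×10⁻⁸ × (8540)⁴ = 4.67×10²⁷ W.
S = L/(4πd²) = 7.24×10⁴ W m⁻².
From T_eq⁴ = S(1−A)/(4σ): 1−A = 4σT_eq⁴/S.
1−A = 4 × 5.67×10⁻⁸ × (428)⁴ / 7.24×10⁴ = 0.105.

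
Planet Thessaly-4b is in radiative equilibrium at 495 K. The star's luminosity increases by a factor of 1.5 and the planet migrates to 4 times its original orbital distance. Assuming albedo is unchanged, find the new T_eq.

T_eq ≈ 274 K

T_eq ∝ L^(1/4) · d^(−1/2).
T′ = 495 × 1.5^(1/4) / 4^(1/2) = 274 K.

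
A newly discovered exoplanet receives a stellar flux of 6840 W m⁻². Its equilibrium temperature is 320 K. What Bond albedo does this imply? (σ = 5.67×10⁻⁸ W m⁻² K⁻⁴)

A ≈ 0.65

From T_eq⁴ = S(1−A)/(4σ): 1−A = 4σT_eq⁴/S.
1−A = 4 × 5.67×10⁻⁸ × (320)⁴ / 6840 = 0.348.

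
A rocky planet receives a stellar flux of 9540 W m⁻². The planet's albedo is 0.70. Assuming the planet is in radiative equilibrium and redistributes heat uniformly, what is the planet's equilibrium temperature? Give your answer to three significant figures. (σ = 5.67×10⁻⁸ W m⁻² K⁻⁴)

T_eq ≈ 335 K

Energy balance: absorbed = emitted ⇒ πR²·S(1−A) = 4πR²·σT_eq⁴, so T_eq⁴ = S(1−A)/(4σ).
T_eq = [9540 × 0.30 / (4 × 5.67×10⁻⁸)]^(1/4) = (1.26×10¹⁰)^(1/4) = 335 K.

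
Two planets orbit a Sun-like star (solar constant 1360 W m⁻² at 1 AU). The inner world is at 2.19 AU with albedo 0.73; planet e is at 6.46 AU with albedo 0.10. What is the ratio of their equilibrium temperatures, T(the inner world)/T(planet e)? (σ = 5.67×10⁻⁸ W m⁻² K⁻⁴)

T₁/T₂ ≈ 1.271

T_eq = [S₀(1−A)/(4σd²)]^(1/4), so T ∝ (1−A)^(1/4) / √d.
T₁ = [1360×0.27/(4×5.67×10⁻⁸×2.19²)]^(1/4) = 135.55 K.
T₂ = [1360×0.90/(4×5.67×10⁻⁸×6.46²)]^(1/4) = 106.64 K.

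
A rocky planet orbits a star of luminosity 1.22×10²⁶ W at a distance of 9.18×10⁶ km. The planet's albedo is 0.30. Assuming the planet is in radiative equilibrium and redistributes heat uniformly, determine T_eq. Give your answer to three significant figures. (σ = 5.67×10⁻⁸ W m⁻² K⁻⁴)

T_eq ≈ 772 K

d = 9.18×10⁶ km = 9.18×10⁹ m.
Flux: S = L/(4πd²) = 1.22×10²⁶/(4π×(9.18×10⁹)²) = 1.15×10⁵ W m⁻².
Energy balance: absorbed = emitted ⇒ πR²·S(1−A) = 4πR²·σT_eq⁴, so T_eq⁴ = S(1−A)/(4σ).
T_eq = [1.15×10⁵ × 0.70 / (4 × 5.67×10⁻⁸)]^(1/4) = (3.56×10¹¹)^(1/4) = 772 K.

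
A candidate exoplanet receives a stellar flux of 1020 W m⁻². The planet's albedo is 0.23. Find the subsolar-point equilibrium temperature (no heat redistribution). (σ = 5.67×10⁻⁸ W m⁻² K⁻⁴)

At the subsolar point the surface absorbs S(1−A) and emits σT⁴ per unit area — no factor of 4, since only the local patch is in balance.
T = [1020 × 0.77 / 5.67×10⁻⁸]^(1/4) = (1.39×10¹⁰)^(1/4) = 343 K.

T_ss ≈ 343 K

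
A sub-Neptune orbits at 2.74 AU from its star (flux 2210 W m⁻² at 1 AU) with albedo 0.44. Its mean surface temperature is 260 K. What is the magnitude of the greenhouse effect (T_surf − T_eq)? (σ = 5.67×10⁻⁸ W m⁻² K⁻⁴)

S = 2210/2.74² = 294.4 W m⁻².
T_eq = [S(1−A)/(4σ)]^(1/4) = [294.4×0.56/(4×5.67×10⁻⁸)]^(1/4) = 164.2 K.
ΔT = T_surf − T_eq = 260 − 164.2.

ΔT ≈ 95.8 K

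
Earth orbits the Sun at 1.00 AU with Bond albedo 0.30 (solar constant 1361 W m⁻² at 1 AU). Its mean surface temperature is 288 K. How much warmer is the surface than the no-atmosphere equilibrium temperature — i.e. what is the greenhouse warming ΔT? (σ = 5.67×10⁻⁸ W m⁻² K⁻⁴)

ΔT ≈ 33.4 K

S = 1361/1.00² = 1361 W m⁻².
T_eq = [S(1−A)/(4σ)]^(1/4) = [1361×0.70/(4×5.67×10⁻⁸)]^(1/4) = 254.6 K.
ΔT = T_surf − T_eq = 288 − 254.6.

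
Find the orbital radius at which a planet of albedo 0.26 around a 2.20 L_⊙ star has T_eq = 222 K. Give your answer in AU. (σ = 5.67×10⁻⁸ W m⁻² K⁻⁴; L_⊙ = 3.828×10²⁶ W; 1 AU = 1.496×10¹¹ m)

L = 2.20 × 3.828×10²⁶ = 8.42×10²⁶ W.
From T_eq⁴ = L(1−A)/(16πσd²): d = √[L(1−A)/(16πσT_eq⁴)].
d = √[8.42×10²⁶ × 0.74 / (16π × 5.67×10⁻⁸ × (222)⁴)] = 3.00×10¹¹ m = 2.01 AU.

d ≈ 2.01 AU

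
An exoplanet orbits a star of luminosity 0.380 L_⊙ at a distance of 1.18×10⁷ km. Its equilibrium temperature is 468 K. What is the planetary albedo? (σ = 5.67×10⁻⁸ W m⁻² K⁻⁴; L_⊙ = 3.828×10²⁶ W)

A ≈ 0.87

d = 1.18×10⁷ km = 1.18×10¹⁰ m.
L = 0.380 × 3.828×10²⁶ = 1.45×10²⁶ W.
Flux: S = L/(4πd²) = 1.45×10²⁶/(4π×(1.18×10¹⁰)²) = 8.31×10⁴ W m⁻².
From T_eq⁴ = S(1−A)/(4σ): 1−A = 4σT_eq⁴/S.
1−A = 4 × 5.67×10⁻⁸ × (468)⁴ / 8.31×10⁴ = 0.131.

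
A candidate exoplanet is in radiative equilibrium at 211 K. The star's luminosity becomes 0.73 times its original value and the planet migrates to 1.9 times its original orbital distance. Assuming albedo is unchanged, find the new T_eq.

T_eq ≈ 141 K

T_eq ∝ L^(1/4) · d^(−1/2).
T′ = 211 × 0.73^(1/4) / 1.9^(1/2) = 141 K.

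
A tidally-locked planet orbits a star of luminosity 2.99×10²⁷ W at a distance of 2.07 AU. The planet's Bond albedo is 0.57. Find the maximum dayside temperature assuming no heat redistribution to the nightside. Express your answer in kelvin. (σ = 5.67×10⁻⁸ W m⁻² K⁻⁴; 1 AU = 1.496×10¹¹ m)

d = 2.07 AU = 3.10×10¹¹ m.
Flux: S = L/(4πd²) = 2.99×10²⁷/(4π×(3.10×10¹¹)²) = 2480 W m⁻².
With no redistribution each surface element balances locally: S(1−A) = σT⁴.
T = [2480 × 0.43 / 5.67×10⁻⁸]^(1/4) = (1.88×10¹⁰)^(1/4) = 370 K.

T_ss ≈ 370 K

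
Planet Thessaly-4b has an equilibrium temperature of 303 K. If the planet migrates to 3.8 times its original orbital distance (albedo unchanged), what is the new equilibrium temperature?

T_eq ∝ L^(1/4) · d^(−1/2).
T′ = 303 / 3.8^(1/2) = 155 K.

T_eq ≈ 155 K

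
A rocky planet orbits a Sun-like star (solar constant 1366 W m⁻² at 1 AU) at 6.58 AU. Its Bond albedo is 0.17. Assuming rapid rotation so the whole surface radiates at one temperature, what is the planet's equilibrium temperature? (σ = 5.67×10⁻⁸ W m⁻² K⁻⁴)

Flux at 6.58 AU: S = 1366/6.58² = 31.5 W m⁻².
Energy balance: absorbed = emitted ⇒ πR²·S(1−A) = 4πR²·σT_eq⁴, so T_eq⁴ = S(1−A)/(4σ).
T_eq = [31.5 × 0.83 / (4 × 5.67×10⁻⁸)]^(1/4) = (1.15×10⁸)^(1/4) = 104 K.

T_eq ≈ 104 K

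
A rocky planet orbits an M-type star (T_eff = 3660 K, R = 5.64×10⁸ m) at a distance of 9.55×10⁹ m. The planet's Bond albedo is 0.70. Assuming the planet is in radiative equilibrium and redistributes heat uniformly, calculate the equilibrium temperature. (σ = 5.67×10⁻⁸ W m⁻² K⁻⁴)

T_eq ≈ 465 K

L = 4πR_⋆²σT_⋆⁴ = 4π(5.64×10⁸)² × 5.67×10⁻⁸ × (3660)⁴ = 4.07×10²⁵ W.
S = L/(4πd²) = 3.55×10⁴ W m⁻².
Energy balance: absorbed = emitted ⇒ πR²·S(1−A) = 4πR²·σT_eq⁴, so T_eq⁴ = S(1−A)/(4σ).
T_eq = [3.55×10⁴ × 0.30 / (4 × 5.67×10⁻⁸)]^(1/4) = (4.69×10¹⁰)^(1/4) = 465 K.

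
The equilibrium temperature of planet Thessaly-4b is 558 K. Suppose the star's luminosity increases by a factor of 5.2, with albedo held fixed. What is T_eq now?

T_eq ∝ L^(1/4) · d^(−1/2).
T′ = 558 × 5.2^(1/4) = 843 K.

T_eq ≈ 843 K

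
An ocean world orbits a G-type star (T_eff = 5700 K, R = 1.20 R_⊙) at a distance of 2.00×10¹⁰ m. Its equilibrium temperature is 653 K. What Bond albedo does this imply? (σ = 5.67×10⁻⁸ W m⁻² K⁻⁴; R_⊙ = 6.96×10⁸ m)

R_⋆ = 1.20 × 6.96×10⁸ = 8.35×10⁸ m.
L = 4πR_⋆²σT_⋆⁴ = 4π(8.35×10⁸)² × 5.67×10⁻⁸ × (5700)⁴ = 5.25×10²⁶ W.
S = L/(4πd²) = 1.04×10⁵ W m⁻².
From T_eq⁴ = S(1−A)/(4σ): 1−A = 4σT_eq⁴/S.
1−A = 4 × 5.67×10⁻⁸ × (653)⁴ / 1.04×10⁵ = 0.395.

A ≈ 0.60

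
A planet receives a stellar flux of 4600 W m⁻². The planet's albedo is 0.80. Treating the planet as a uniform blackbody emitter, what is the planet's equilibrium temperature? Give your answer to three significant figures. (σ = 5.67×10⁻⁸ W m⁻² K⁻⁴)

Energy balance: absorbed = emitted ⇒ πR²·S(1−A) = 4πR²·σT_eq⁴, so T_eq⁴ = S(1−A)/(4σ).
T_eq = [4600 × 0.20 / (4 × 5.67×10⁻⁸)]^(1/4) = (4.06×10⁹)^(1/4) = 252 K.

T_eq ≈ 252 K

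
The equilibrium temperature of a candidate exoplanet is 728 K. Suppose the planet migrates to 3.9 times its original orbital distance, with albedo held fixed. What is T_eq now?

T_eq ∝ L^(1/4) · d^(−1/2).
T′ = 728 / 3.9^(1/2) = 369 K.

T_eq ≈ 369 K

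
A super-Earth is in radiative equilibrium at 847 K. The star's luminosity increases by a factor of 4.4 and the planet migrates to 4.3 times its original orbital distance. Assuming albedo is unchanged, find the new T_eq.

T_eq ∝ L^(1/4) · d^(−1/2).
T′ = 847 × 4.4^(1/4) / 4.3^(1/2) = 592 K.

T_eq ≈ 592 K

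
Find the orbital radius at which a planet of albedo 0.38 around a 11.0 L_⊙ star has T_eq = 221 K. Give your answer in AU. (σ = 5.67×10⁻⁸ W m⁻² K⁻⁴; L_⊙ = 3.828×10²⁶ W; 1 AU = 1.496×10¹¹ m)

d ≈ 4.14 AU

L = 11.0 × 3.828×10²⁶ = 4.21×10²⁷ W.
From T_eq⁴ = L(1−A)/(16πσd²): d = √[L(1−A)/(16πσT_eq⁴)].
d = √[4.21×10²⁷ × 0.62 / (16π × 5.67×10⁻⁸ × (221)⁴)] = 6.20×10¹¹ m = 4.14 AU.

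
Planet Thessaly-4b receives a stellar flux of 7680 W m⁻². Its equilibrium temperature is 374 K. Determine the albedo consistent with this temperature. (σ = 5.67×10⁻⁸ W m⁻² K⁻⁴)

A ≈ 0.42

From T_eq⁴ = S(1−A)/(4σ): 1−A = 4σT_eq⁴/S.
1−A = 4 × 5.67×10⁻⁸ × (374)⁴ / 7680 = 0.578.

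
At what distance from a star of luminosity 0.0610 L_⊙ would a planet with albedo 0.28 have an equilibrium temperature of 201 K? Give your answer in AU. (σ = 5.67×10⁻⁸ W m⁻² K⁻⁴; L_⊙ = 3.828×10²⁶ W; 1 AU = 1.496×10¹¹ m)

L = 0.0610 × 3.828×10²⁶ = 2.34×10²⁵ W.
From T_eq⁴ = L(1−A)/(16πσd²): d = √[L(1−A)/(16πσT_eq⁴)].
d = √[2.34×10²⁵ × 0.72 / (16π × 5.67×10⁻⁸ × (201)⁴)] = 6.01×10¹⁰ m = 0.402 AU.

d ≈ 0.402 AU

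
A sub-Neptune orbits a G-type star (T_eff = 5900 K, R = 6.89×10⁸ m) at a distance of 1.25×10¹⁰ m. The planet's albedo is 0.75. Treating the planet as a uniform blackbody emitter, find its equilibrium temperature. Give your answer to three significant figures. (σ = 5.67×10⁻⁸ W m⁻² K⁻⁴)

T_eq ≈ 693 K

L = 4πR_⋆²σT_⋆⁴ = 4π(6.89×10⁸)² × 5.67×10⁻⁸ × (5900)⁴ = 4.10×10²⁶ W.
S = L/(4πd²) = 2.09×10⁵ W m⁻².
Energy balance: absorbed = emitted ⇒ πR²·S(1−A) = 4πR²·σT_eq⁴, so T_eq⁴ = S(1−A)/(4σ).
T_eq = [2.09×10⁵ × 0.25 / (4 × 5.67×10⁻⁸)]^(1/4) = (2.30×10¹¹)^(1/4) = 693 K.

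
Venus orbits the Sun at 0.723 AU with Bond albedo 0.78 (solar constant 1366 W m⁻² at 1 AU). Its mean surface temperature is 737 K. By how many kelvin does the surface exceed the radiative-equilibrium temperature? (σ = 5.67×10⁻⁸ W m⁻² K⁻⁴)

ΔT ≈ 512.6 K

S = 1366/0.723² = 2613 W m⁻².
T_eq = [S(1−A)/(4σ)]^(1/4) = [2613×0.22/(4×5.67×10⁻⁸)]^(1/4) = 224.4 K.
ΔT = T_surf − T_eq = 737 − 224.4.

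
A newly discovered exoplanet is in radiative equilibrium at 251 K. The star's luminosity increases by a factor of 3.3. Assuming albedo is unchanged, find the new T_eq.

T_eq ∝ L^(1/4) · d^(−1/2).
T′ = 251 × 3.3^(1/4) = 338 K.

T_eq ≈ 338 K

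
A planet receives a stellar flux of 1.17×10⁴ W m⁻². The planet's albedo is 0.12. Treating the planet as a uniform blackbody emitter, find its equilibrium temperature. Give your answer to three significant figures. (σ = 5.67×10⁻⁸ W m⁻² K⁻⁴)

Energy balance: absorbed = emitted ⇒ πR²·S(1−A) = 4πR²·σT_eq⁴, so T_eq⁴ = S(1−A)/(4σ).
T_eq = [1.17×10⁴ × 0.88 / (4 × 5.67×10⁻⁸)]^(1/4) = (4.54×10¹⁰)^(1/4) = 462 K.

T_eq ≈ 462 K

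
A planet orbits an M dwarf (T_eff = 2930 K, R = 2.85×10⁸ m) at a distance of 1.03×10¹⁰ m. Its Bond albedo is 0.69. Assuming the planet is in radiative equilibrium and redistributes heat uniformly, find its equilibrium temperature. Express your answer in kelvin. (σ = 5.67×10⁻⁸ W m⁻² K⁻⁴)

L = 4πR_⋆²σT_⋆⁴ = 4π(2.85×10⁸)² × 5.67×10⁻⁸ × (2930)⁴ = 4.27×10²⁴ W.
S = L/(4πd²) = 3200 W m⁻².
Energy balance: absorbed = emitted ⇒ πR²·S(1−A) = 4πR²·σT_eq⁴, so T_eq⁴ = S(1−A)/(4σ).
T_eq = [3200 × 0.31 / (4 × 5.67×10⁻⁸)]^(1/4) = (4.37×10⁹)^(1/4) = 257 K.

T_eq ≈ 257 K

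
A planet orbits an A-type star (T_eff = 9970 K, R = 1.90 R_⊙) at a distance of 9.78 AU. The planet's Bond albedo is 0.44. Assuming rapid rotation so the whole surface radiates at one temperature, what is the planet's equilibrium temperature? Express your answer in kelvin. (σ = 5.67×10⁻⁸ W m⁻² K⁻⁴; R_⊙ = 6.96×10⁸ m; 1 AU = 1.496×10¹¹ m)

T_eq ≈ 183 K

R_⋆ = 1.90 × 6.96×10⁸ = 1.32×10⁹ m.
d = 9.78 AU = 1.46×10¹² m.
L = 4πR_⋆²σT_⋆⁴ = 4π(1.32×10⁹)² × 5.67×10⁻⁸ × (9970)⁴ = 1.23×10²⁸ W.
S = L/(4πd²) = 458 W m⁻².
Energy balance: absorbed = emitted ⇒ πR²·S(1−A) = 4πR²·σT_eq⁴, so T_eq⁴ = S(1−A)/(4σ).
T_eq = [458 × 0.56 / (4 × 5.67×10⁻⁸)]^(1/4) = (1.13×10⁹)^(1/4) = 183 K.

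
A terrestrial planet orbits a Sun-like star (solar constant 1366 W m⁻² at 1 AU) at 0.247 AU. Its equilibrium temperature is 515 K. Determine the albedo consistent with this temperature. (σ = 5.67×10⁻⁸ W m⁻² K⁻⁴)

A ≈ 0.29

Flux at 0.247 AU: S = 1366/0.247² = 2.24×10⁴ W m⁻².
From T_eq⁴ = S(1−A)/(4σ): 1−A = 4σT_eq⁴/S.
1−A = 4 × 5.67×10⁻⁸ × (515)⁴ / 2.24×10⁴ = 0.713.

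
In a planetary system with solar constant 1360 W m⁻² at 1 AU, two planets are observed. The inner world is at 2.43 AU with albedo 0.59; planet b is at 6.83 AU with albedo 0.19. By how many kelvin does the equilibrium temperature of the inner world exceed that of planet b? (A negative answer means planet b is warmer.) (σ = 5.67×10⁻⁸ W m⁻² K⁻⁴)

T_eq = [S₀(1−A)/(4σd²)]^(1/4), so T ∝ (1−A)^(1/4) / √d.
T₁ = [1360×0.41/(4×5.67×10⁻⁸×2.43²)]^(1/4) = 142.85 K.
T₂ = [1360×0.81/(4×5.67×10⁻⁸×6.83²)]^(1/4) = 101.01 K.

ΔT ≈ 41.8 K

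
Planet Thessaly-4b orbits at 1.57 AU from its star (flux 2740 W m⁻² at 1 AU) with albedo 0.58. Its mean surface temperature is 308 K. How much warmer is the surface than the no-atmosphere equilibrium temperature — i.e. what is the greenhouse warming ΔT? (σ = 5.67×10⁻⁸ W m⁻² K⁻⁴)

ΔT ≈ 95.0 K

S = 2740/1.57² = 1112 W m⁻².
T_eq = [S(1−A)/(4σ)]^(1/4) = [1112×0.42/(4×5.67×10⁻⁸)]^(1/4) = 213.0 K.
ΔT = T_surf − T_eq = 308 − 213.0.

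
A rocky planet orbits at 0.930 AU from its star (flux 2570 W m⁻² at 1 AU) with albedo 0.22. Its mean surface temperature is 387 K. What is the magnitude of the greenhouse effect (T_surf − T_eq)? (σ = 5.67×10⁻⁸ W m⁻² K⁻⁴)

S = 2570/0.930² = 2971 W m⁻².
T_eq = [S(1−A)/(4σ)]^(1/4) = [2971×0.78/(4×5.67×10⁻⁸)]^(1/4) = 317.9 K.
ΔT = T_surf − T_eq = 387 − 317.9.

ΔT ≈ 69.1 K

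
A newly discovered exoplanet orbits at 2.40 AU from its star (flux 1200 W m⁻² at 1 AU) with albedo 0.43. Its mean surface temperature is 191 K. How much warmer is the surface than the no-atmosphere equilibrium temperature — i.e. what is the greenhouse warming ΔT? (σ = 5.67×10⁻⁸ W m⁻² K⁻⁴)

ΔT ≈ 39.7 K

S = 1200/2.40² = 208.3 W m⁻².
T_eq = [S(1−A)/(4σ)]^(1/4) = [208.3×0.57/(4×5.67×10⁻⁸)]^(1/4) = 151.3 K.
ΔT = T_surf − T_eq = 191 − 151.3.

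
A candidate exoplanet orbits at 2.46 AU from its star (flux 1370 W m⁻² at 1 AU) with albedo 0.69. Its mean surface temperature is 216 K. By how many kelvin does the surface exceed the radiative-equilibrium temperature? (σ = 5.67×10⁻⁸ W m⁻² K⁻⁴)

S = 1370/2.46² = 226.4 W m⁻².
T_eq = [S(1−A)/(4σ)]^(1/4) = [226.4×0.31/(4×5.67×10⁻⁸)]^(1/4) = 132.6 K.
ΔT = T_surf − T_eq = 216 − 132.6.

ΔT ≈ 83.4 K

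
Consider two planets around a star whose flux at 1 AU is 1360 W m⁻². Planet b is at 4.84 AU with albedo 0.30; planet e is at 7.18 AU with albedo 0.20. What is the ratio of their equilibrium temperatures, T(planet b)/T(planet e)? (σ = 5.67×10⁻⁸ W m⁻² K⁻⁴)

T₁/T₂ ≈ 1.178

T_eq = [S₀(1−A)/(4σd²)]^(1/4), so T ∝ (1−A)^(1/4) / √d.
T₁ = [1360×0.70/(4×5.67×10⁻⁸×4.84²)]^(1/4) = 115.70 K.
T₂ = [1360×0.80/(4×5.67×10⁻⁸×7.18²)]^(1/4) = 98.22 K.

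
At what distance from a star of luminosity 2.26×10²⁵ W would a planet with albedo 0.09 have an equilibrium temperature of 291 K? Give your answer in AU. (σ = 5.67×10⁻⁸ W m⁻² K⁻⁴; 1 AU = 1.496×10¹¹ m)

d ≈ 0.212 AU

From T_eq⁴ = L(1−A)/(16πσd²): d = √[L(1−A)/(16πσT_eq⁴)].
d = √[2.26×10²⁵ × 0.91 / (16π × 5.67×10⁻⁸ × (291)⁴)] = 3.17×10¹⁰ m = 0.212 AU.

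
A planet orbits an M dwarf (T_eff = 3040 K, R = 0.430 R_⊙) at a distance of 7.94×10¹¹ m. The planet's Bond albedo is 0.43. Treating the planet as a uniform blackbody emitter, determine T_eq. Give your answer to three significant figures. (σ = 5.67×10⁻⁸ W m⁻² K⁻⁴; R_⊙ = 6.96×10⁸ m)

T_eq ≈ 36.3 K

R_⋆ = 0.430 × 6.96×10⁸ = 2.99×10⁸ m.
L = 4πR_⋆²σT_⋆⁴ = 4π(2.99×10⁸)² × 5.67×10⁻⁸ × (3040)⁴ = 5.45×10²⁴ W.
S = L/(4πd²) = 0.688 W m⁻².
Energy balance: absorbed = emitted ⇒ πR²·S(1−A) = 4πR²·σT_eq⁴, so T_eq⁴ = S(1−A)/(4σ).
T_eq = [0.688 × 0.57 / (4 × 5.67×10⁻⁸)]^(1/4) = (1.73×10⁶)^(1/4) = 36.3 K.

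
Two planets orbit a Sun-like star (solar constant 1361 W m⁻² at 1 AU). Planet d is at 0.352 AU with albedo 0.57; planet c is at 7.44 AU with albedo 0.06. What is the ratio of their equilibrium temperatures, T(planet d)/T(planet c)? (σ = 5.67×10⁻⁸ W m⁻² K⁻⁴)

T₁/T₂ ≈ 3.781

T_eq = [S₀(1−A)/(4σd²)]^(1/4), so T ∝ (1−A)^(1/4) / √d.
T₁ = [1361×0.43/(4×5.67×10⁻⁸×0.352²)]^(1/4) = 379.88 K.
T₂ = [1361×0.94/(4×5.67×10⁻⁸×7.44²)]^(1/4) = 100.47 K.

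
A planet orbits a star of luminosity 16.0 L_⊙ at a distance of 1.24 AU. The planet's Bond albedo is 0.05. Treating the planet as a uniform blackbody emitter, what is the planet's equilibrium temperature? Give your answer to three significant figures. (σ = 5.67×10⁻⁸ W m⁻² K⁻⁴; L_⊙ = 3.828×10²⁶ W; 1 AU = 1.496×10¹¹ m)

T_eq ≈ 494 K

d = 1.24 AU = 1.86×10¹¹ m.
L = 16.0 × 3.828×10²⁶ = 6.12×10²⁷ W.
Flux: S = L/(4πd²) = 6.12×10²⁷/(4π×(1.86×10¹¹)²) = 1.42×10⁴ W m⁻².
Energy balance: absorbed = emitted ⇒ πR²·S(1−A) = 4πR²·σT_eq⁴, so T_eq⁴ = S(1−A)/(4σ).
T_eq = [1.42×10⁴ × 0.95 / (4 × 5.67×10⁻⁸)]^(1/4) = (5.93×10¹⁰)^(1/4) = 494 K.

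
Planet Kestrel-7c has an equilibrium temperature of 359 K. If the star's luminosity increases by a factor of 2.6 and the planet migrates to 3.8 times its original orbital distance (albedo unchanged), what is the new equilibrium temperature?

T_eq ≈ 234 K

T_eq ∝ L^(1/4) · d^(−1/2).
T′ = 359 × 2.6^(1/4) / 3.8^(1/2) = 234 K.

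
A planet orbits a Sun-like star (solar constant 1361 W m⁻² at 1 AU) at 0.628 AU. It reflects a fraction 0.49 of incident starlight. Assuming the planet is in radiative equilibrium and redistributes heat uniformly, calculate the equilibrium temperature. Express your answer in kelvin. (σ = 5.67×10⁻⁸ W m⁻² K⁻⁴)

Flux at 0.628 AU: S = 1361/0.628² = 3450 W m⁻².
Energy balance: absorbed = emitted ⇒ πR²·S(1−A) = 4πR²·σT_eq⁴, so T_eq⁴ = S(1−A)/(4σ).
T_eq = [3450 × 0.51 / (4 × 5.67×10⁻⁸)]^(1/4) = (7.76×10⁹)^(1/4) = 297 K.

T_eq ≈ 297 K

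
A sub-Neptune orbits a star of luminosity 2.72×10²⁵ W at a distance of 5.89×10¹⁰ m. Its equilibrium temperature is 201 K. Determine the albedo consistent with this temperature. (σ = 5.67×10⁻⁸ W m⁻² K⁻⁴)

Flux: S = L/(4πd²) = 2.72×10²⁵/(4π×(5.89×10¹⁰)²) = 624 W m⁻².
From T_eq⁴ = S(1−A)/(4σ): 1−A = 4σT_eq⁴/S.
1−A = 4 × 5.67×10⁻⁸ × (201)⁴ / 624 = 0.593.

A ≈ 0.41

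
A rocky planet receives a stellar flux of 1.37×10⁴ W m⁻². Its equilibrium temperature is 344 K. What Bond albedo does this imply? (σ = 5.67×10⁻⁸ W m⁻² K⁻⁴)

A ≈ 0.77

From T_eq⁴ = S(1−A)/(4σ): 1−A = 4σT_eq⁴/S.
1−A = 4 × 5.67×10⁻⁸ × (344)⁴ / 1.37×10⁴ = 0.232.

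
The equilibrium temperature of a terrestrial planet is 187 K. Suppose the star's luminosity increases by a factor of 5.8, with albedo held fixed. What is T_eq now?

T_eq ∝ L^(1/4) · d^(−1/2).
T′ = 187 × 5.8^(1/4) = 290 K.

T_eq ≈ 290 K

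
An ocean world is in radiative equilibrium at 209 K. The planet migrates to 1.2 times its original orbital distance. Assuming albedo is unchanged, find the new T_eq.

T_eq ∝ L^(1/4) · d^(−1/2).
T′ = 209 / 1.2^(1/2) = 191 K.

T_eq ≈ 191 K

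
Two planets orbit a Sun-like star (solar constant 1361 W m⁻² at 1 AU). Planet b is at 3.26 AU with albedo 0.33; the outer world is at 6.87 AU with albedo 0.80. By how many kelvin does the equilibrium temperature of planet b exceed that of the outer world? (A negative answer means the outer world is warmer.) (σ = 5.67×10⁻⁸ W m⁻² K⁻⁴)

ΔT ≈ 68.5 K

T_eq = [S₀(1−A)/(4σd²)]^(1/4), so T ∝ (1−A)^(1/4) / √d.
T₁ = [1361×0.67/(4×5.67×10⁻⁸×3.26²)]^(1/4) = 139.46 K.
T₂ = [1361×0.20/(4×5.67×10⁻⁸×6.87²)]^(1/4) = 71.01 K.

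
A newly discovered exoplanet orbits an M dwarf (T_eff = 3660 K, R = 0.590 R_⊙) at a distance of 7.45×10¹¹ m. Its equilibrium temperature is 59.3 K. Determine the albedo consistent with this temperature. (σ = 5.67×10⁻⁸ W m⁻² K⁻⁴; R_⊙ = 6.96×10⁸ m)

A ≈ 0.09

R_⋆ = 0.590 × 6.96×10⁸ = 4.11×10⁸ m.
L = 4πR_⋆²σT_⋆⁴ = 4π(4.11×10⁸)² × 5.67×10⁻⁸ × (3660)⁴ = 2.16×10²⁵ W.
S = L/(4πd²) = 3.09 W m⁻².
From T_eq⁴ = S(1−A)/(4σ): 1−A = 4σT_eq⁴/S.
1−A = 4 × 5.67×10⁻⁸ × (59.3)⁴ / 3.09 = 0.907.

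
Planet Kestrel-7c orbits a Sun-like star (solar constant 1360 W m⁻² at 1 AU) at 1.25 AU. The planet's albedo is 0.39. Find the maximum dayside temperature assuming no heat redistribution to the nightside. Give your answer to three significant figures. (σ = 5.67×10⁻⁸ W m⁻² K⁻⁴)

Flux at 1.25 AU: S = 1360/1.25² = 870 W m⁻².
With no redistribution each surface element balances locally: S(1−A) = σT⁴.
T = [870 × 0.61 / 5.67×10⁻⁸]^(1/4) = (9.36×10⁹)^(1/4) = 311 K.

T_ss ≈ 311 K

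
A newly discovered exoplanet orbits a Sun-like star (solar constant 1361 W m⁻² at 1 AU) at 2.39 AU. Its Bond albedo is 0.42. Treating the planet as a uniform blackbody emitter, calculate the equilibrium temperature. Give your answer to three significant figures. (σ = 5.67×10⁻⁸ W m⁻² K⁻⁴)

T_eq ≈ 157 K

Flux at 2.39 AU: S = 1361/2.39² = 238 W m⁻².
Energy balance: absorbed = emitted ⇒ πR²·S(1−A) = 4πR²·σT_eq⁴, so T_eq⁴ = S(1−A)/(4σ).
T_eq = [238 × 0.58 / (4 × 5.67×10⁻⁸)]^(1/4) = (6.09×10⁸)^(1/4) = 157 K.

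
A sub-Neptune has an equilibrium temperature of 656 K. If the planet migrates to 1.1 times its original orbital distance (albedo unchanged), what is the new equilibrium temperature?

T_eq ∝ L^(1/4) · d^(−1/2).
T′ = 656 / 1.1^(1/2) = 625 K.

T_eq ≈ 625 K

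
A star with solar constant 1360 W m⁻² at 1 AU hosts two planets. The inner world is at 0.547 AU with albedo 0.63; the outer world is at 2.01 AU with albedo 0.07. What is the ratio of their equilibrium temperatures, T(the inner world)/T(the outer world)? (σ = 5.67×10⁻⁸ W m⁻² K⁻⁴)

T₁/T₂ ≈ 1.522

T_eq = [S₀(1−A)/(4σd²)]^(1/4), so T ∝ (1−A)^(1/4) / √d.
T₁ = [1360×0.37/(4×5.67×10⁻⁸×0.547²)]^(1/4) = 293.45 K.
T₂ = [1360×0.93/(4×5.67×10⁻⁸×2.01²)]^(1/4) = 192.75 K.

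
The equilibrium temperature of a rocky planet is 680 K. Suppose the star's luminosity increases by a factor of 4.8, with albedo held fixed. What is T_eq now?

T_eq ≈ 1010 K

T_eq ∝ L^(1/4) · d^(−1/2).
T′ = 680 × 4.8^(1/4) = 1010 K.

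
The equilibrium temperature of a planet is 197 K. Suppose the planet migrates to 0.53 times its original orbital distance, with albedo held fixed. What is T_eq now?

T_eq ≈ 271 K

T_eq ∝ L^(1/4) · d^(−1/2).
T′ = 197 / 0.53^(1/2) = 271 K.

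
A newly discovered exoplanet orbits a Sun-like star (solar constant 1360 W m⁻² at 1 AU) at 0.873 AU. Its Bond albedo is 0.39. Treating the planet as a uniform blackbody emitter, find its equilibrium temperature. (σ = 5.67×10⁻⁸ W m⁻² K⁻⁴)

Flux at 0.873 AU: S = 1360/0.873² = 1780 W m⁻².
Energy balance: absorbed = emitted ⇒ πR²·S(1−A) = 4πR²·σT_eq⁴, so T_eq⁴ = S(1−A)/(4σ).
T_eq = [1780 × 0.61 / (4 × 5.67×10⁻⁸)]^(1/4) = (4.80×10⁹)^(1/4) = 263 K.

T_eq ≈ 263 K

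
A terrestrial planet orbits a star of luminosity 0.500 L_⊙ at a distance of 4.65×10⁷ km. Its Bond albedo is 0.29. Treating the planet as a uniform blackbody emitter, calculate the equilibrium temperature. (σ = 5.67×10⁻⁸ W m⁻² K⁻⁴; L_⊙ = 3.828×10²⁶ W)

T_eq ≈ 385 K

d = 4.65×10⁷ km = 4.65×10¹⁰ m.
L = 0.500 × 3.828×10²⁶ = 1.91×10²⁶ W.
Flux: S = L/(4πd²) = 1.91×10²⁶/(4π×(4.65×10¹⁰)²) = 7040 W m⁻².
Energy balance: absorbed = emitted ⇒ πR²·S(1−A) = 4πR²·σT_eq⁴, so T_eq⁴ = S(1−A)/(4σ).
T_eq = [7040 × 0.71 / (4 × 5.67×10⁻⁸)]^(1/4) = (2.21×10¹⁰)^(1/4) = 385 K.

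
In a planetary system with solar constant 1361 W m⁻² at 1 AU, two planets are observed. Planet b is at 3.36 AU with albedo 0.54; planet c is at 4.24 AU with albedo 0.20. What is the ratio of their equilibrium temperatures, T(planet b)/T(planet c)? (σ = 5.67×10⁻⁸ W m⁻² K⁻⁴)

T_eq = [S₀(1−A)/(4σd²)]^(1/4), so T ∝ (1−A)^(1/4) / √d.
T₁ = [1361×0.46/(4×5.67×10⁻⁸×3.36²)]^(1/4) = 125.05 K.
T₂ = [1361×0.80/(4×5.67×10⁻⁸×4.24²)]^(1/4) = 127.83 K.

T₁/T₂ ≈ 0.978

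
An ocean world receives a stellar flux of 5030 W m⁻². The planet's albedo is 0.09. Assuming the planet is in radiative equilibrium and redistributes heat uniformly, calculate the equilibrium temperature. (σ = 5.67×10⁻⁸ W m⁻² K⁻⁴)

T_eq ≈ 377 K

Energy balance: absorbed = emitted ⇒ πR²·S(1−A) = 4πR²·σT_eq⁴, so T_eq⁴ = S(1−A)/(4σ).
T_eq = [5030 × 0.91 / (4 × 5.67×10⁻⁸)]^(1/4) = (2.02×10¹⁰)^(1/4) = 377 K.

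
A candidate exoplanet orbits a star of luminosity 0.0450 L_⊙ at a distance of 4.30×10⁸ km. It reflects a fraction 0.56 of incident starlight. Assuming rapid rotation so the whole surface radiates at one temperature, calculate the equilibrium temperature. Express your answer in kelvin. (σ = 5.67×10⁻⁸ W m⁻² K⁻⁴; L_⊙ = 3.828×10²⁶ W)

T_eq ≈ 61.6 K

d = 4.30×10⁸ km = 4.30×10¹¹ m.
L = 0.0450 × 3.828×10²⁶ = 1.72×10²⁵ W.
Flux: S = L/(4πd²) = 1.72×10²⁵/(4π×(4.30×10¹¹)²) = 7.41 W m⁻².
Energy balance: absorbed = emitted ⇒ πR²·S(1−A) = 4πR²·σT_eq⁴, so T_eq⁴ = S(1−A)/(4σ).
T_eq = [7.41 × 0.44 / (4 × 5.67×10⁻⁸)]^(1/4) = (1.44×10⁷)^(1/4) = 61.6 K.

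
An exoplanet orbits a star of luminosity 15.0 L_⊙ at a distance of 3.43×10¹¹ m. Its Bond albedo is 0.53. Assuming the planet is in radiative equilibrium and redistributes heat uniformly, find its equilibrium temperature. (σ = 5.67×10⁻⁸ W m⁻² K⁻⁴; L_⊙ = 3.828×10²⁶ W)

L = 15.0 × 3.828×10²⁶ = 5.74×10²⁷ W.
Flux: S = L/(4πd²) = 5.74×10²⁷/(4π×(3.43×10¹¹)²) = 3880 W m⁻².
Energy balance: absorbed = emitted ⇒ πR²·S(1−A) = 4πR²·σT_eq⁴, so T_eq⁴ = S(1−A)/(4σ).
T_eq = [3880 × 0.47 / (4 × 5.67×10⁻⁸)]^(1/4) = (8.05×10⁹)^(1/4) = 300 K.

T_eq ≈ 300 K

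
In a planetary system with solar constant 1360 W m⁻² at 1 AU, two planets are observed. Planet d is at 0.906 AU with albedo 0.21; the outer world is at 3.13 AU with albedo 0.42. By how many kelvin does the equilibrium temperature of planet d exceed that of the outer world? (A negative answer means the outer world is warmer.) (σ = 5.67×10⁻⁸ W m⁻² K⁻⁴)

ΔT ≈ 138.4 K

T_eq = [S₀(1−A)/(4σd²)]^(1/4), so T ∝ (1−A)^(1/4) / √d.
T₁ = [1360×0.79/(4×5.67×10⁻⁸×0.906²)]^(1/4) = 275.62 K.
T₂ = [1360×0.58/(4×5.67×10⁻⁸×3.13²)]^(1/4) = 137.26 K.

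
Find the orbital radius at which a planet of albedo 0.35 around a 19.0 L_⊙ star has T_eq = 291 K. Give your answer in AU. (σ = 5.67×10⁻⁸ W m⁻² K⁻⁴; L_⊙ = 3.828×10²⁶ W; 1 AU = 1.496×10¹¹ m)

d ≈ 3.21 AU

L = 19.0 × 3.828×10²⁶ = 7.27×10²⁷ W.
From T_eq⁴ = L(1−A)/(16πσd²): d = √[L(1−A)/(16πσT_eq⁴)].
d = √[7.27×10²⁷ × 0.65 / (16π × 5.67×10⁻⁸ × (291)⁴)] = 4.81×10¹¹ m = 3.21 AU.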